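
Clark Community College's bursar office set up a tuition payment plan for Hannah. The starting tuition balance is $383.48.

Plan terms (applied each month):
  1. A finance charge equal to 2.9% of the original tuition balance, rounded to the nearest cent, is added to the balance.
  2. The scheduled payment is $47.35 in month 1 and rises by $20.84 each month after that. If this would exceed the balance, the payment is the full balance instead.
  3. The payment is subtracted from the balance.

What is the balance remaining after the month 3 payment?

$212.27

Month 1: opening $383.48; interest $11.12 → $394.60; payment $47.35; balance $347.25
Month 2: opening $347.25; interest $11.12 → $358.37; payment $68.19; balance $290.18
Month 3: opening $290.18; interest $11.12 → $301.30; payment $89.03; balance $212.27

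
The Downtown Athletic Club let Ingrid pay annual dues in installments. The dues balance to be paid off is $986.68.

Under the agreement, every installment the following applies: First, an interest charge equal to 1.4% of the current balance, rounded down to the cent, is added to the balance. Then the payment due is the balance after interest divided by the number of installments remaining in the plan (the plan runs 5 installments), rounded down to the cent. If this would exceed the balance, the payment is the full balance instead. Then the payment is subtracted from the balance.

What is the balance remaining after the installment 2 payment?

$608.70

# | Opening | Interest | Payment | End bal
1 | $986.68 | $13.81 | $200.09 | $800.40
2 | $800.40 | $11.20 | $202.90 | $608.70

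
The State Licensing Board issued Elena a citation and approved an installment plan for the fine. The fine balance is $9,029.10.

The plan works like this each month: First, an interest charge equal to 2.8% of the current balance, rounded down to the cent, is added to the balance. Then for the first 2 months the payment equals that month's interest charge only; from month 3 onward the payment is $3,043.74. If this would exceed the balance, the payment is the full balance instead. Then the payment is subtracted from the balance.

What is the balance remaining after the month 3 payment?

$6,238.17

Month 1: $9,029.10 +$252.81 interest = $9,281.91; pay $252.81 → $9,029.10
Month 2: $9,029.10 +$252.81 interest = $9,281.91; pay $252.81 → $9,029.10
Month 3: $9,029.10 +$252.81 interest = $9,281.91; pay $3,043.74 → $6,238.17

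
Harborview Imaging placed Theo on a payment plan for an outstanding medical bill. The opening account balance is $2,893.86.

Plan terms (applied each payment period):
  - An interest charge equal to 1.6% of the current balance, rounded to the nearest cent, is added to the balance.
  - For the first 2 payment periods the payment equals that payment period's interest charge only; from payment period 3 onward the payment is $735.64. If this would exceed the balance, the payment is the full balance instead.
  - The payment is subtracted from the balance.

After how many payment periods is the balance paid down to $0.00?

# | Opening | Interest | Payment | End bal
1 | $2,893.86 | $46.30 | $46.30 | $2,893.86
2 | $2,893.86 | $46.30 | $46.30 | $2,893.86
3 | $2,893.86 | $46.30 | $735.64 | $2,204.52
4 | $2,204.52 | $35.27 | $735.64 | $1,504.15
5 | $1,504.15 | $24.07 | $735.64 | $792.58
6 | $792.58 | $12.68 | $735.64 | $69.62
7 | $69.62 | $1.11 | $70.73 | $0.00
Balance reaches $0.00 in payment period 7.

7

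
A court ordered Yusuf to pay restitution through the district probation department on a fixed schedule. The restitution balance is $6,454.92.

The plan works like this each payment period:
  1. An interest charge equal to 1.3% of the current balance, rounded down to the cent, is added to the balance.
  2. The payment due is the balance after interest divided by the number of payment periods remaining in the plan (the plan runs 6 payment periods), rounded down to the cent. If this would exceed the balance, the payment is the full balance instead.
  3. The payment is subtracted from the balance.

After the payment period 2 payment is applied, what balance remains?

$4,415.89

# | Opening | Interest | Payment | End bal
1 | $6,454.92 | $83.91 | $1,089.80 | $5,449.03
2 | $5,449.03 | $70.83 | $1,103.97 | $4,415.89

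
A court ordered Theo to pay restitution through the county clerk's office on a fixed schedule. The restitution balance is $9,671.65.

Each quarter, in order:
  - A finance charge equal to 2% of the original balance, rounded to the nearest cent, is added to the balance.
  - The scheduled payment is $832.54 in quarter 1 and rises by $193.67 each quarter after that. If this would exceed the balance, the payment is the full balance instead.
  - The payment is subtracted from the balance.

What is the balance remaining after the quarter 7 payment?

$1,130.81

Quarter 1: $9,671.65 +$193.43 interest = $9,865.08; pay $832.54 → $9,032.54
Quarter 2: $9,032.54 +$193.43 interest = $9,225.97; pay $1,026.21 → $8,199.76
Quarter 3: $8,199.76 +$193.43 interest = $8,393.19; pay $1,219.88 → $7,173.31
Quarter 4: $7,173.31 +$193.43 interest = $7,366.74; pay $1,413.55 → $5,953.19
Quarter 5: $5,953.19 +$193.43 interest = $6,146.62; pay $1,607.22 → $4,539.40
Quarter 6: $4,539.40 +$193.43 interest = $4,732.83; pay $1,800.89 → $2,931.94
Quarter 7: $2,931.94 +$193.43 interest = $3,125.37; pay $1,994.56 → $1,130.81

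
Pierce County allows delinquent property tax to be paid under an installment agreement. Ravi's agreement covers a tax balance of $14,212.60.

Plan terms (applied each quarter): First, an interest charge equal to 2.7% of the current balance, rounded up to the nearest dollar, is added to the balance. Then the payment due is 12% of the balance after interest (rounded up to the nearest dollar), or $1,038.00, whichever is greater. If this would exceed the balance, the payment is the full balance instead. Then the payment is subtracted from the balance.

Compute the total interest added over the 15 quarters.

$2,847.00

Quarter 1: opening $14,212.60; interest $384.00 → $14,596.60; payment $1,752.00; balance $12,844.60
Quarter 2: opening $12,844.60; interest $347.00 → $13,191.60; payment $1,583.00; balance $11,608.60
Quarter 3: opening $11,608.60; interest $314.00 → $11,922.60; payment $1,431.00; balance $10,491.60
Quarter 4: opening $10,491.60; interest $284.00 → $10,775.60; payment $1,294.00; balance $9,481.60
Quarter 5: opening $9,481.60; interest $257.00 → $9,738.60; payment $1,169.00; balance $8,569.60
Quarter 6: opening $8,569.60; interest $232.00 → $8,801.60; payment $1,057.00; balance $7,744.60
Quarter 7: opening $7,744.60; interest $210.00 → $7,954.60; payment $1,038.00; balance $6,916.60
Quarter 8: opening $6,916.60; interest $187.00 → $7,103.60; payment $1,038.00; balance $6,065.60
Quarter 9: opening $6,065.60; interest $164.00 → $6,229.60; payment $1,038.00; balance $5,191.60
Quarter 10: opening $5,191.60; interest $141.00 → $5,332.60; payment $1,038.00; balance $4,294.60
Quarter 11: opening $4,294.60; interest $116.00 → $4,410.60; payment $1,038.00; balance $3,372.60
Quarter 12: opening $3,372.60; interest $92.00 → $3,464.60; payment $1,038.00; balance $2,426.60
Quarter 13: opening $2,426.60; interest $66.00 → $2,492.60; payment $1,038.00; balance $1,454.60
Quarter 14: opening $1,454.60; interest $40.00 → $1,494.60; payment $1,038.00; balance $456.60
Quarter 15: opening $456.60; interest $13.00 → $469.60; payment $469.60; balance $0.00
Total interest: $384.00 + $347.00 + $314.00 + $284.00 + $257.00 + $232.00 + $210.00 + $187.00 + $164.00 + $141.00 + $116.00 + $92.00 + $66.00 + $40.00 + $13.00 = $2,847.00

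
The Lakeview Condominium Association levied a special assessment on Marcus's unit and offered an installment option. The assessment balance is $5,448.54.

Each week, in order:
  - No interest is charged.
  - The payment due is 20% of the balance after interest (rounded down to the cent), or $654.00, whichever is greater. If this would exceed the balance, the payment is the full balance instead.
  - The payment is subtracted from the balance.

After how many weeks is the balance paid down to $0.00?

8

Week 1: $5,448.54 − $1,089.70 → $4,358.84
Week 2: $4,358.84 − $871.76 → $3,487.08
Week 3: $3,487.08 − $697.41 → $2,789.67
Week 4: $2,789.67 − $654.00 → $2,135.67
Week 5: $2,135.67 − $654.00 → $1,481.67
Week 6: $1,481.67 − $654.00 → $827.67
Week 7: $827.67 − $654.00 → $173.67
Week 8: $173.67 − $173.67 → $0.00
Balance reaches $0.00 in week 8.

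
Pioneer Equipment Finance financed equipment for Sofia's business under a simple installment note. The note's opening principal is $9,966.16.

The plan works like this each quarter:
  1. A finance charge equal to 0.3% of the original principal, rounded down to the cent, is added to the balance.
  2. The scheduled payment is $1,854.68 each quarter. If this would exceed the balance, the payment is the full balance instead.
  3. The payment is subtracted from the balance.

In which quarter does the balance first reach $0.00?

6

Quarter 1: opening $9,966.16; interest $29.89 → $9,996.05; payment $1,854.68; balance $8,141.37
Quarter 2: opening $8,141.37; interest $29.89 → $8,171.26; payment $1,854.68; balance $6,316.58
Quarter 3: opening $6,316.58; interest $29.89 → $6,346.47; payment $1,854.68; balance $4,491.79
Quarter 4: opening $4,491.79; interest $29.89 → $4,521.68; payment $1,854.68; balance $2,667.00
Quarter 5: opening $2,667.00; interest $29.89 → $2,696.89; payment $1,854.68; balance $842.21
Quarter 6: opening $842.21; interest $29.89 → $872.10; payment $872.10; balance $0.00
Balance reaches $0.00 in quarter 6.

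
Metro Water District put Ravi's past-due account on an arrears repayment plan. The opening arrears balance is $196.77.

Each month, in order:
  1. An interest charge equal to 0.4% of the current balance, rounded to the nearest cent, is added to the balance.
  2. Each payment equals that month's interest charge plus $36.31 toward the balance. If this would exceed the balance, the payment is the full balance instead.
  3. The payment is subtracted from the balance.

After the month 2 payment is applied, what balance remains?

$124.15

# | Opening | Interest | Payment | End bal
1 | $196.77 | $0.79 | $37.10 | $160.46
2 | $160.46 | $0.64 | $36.95 | $124.15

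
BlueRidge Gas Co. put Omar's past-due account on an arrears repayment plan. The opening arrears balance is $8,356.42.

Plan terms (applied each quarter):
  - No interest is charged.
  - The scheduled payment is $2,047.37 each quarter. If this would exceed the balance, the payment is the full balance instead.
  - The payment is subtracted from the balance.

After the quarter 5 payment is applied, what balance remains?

$0.00

Quarter 1: $8,356.42 − $2,047.37 → $6,309.05
Quarter 2: $6,309.05 − $2,047.37 → $4,261.68
Quarter 3: $4,261.68 − $2,047.37 → $2,214.31
Quarter 4: $2,214.31 − $2,047.37 → $166.94
Quarter 5: $166.94 − $166.94 → $0.00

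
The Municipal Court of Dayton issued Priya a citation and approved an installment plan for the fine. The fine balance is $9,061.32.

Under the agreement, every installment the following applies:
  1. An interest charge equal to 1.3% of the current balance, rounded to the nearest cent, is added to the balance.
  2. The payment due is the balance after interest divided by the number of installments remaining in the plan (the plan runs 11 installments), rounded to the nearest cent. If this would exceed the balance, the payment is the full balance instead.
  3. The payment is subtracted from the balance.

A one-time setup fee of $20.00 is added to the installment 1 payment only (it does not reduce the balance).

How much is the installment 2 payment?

$845.31

# | Opening | Interest | Payment | Fee | End bal
1 | $9,061.32 | $117.80 | $834.47 | $20.00 | $8,344.65
2 | $8,344.65 | $108.48 | $845.31 | — | $7,607.82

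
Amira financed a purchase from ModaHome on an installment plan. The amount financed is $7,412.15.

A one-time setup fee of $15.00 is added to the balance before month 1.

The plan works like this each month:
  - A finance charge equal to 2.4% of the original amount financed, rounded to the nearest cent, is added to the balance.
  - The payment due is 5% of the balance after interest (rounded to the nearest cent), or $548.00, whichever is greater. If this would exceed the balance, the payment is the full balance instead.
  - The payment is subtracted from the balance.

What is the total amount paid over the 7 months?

$3,836.00

Month 1: opening $7,427.15; interest $177.89 → $7,605.04; payment $548.00; balance $7,057.04
Month 2: opening $7,057.04; interest $177.89 → $7,234.93; payment $548.00; balance $6,686.93
Month 3: opening $6,686.93; interest $177.89 → $6,864.82; payment $548.00; balance $6,316.82
Month 4: opening $6,316.82; interest $177.89 → $6,494.71; payment $548.00; balance $5,946.71
Month 5: opening $5,946.71; interest $177.89 → $6,124.60; payment $548.00; balance $5,576.60
Month 6: opening $5,576.60; interest $177.89 → $5,754.49; payment $548.00; balance $5,206.49
Month 7: opening $5,206.49; interest $177.89 → $5,384.38; payment $548.00; balance $4,836.38
Total paid: $3,836.00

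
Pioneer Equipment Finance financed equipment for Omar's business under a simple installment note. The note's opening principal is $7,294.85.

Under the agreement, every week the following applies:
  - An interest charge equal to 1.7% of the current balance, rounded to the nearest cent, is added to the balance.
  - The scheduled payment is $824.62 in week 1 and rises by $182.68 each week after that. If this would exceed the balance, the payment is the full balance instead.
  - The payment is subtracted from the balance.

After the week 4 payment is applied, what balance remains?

$3,311.58

Week 1: opening $7,294.85; interest $124.01 → $7,418.86; payment $824.62; balance $6,594.24
Week 2: opening $6,594.24; interest $112.10 → $6,706.34; payment $1,007.30; balance $5,699.04
Week 3: opening $5,699.04; interest $96.88 → $5,795.92; payment $1,189.98; balance $4,605.94
Week 4: opening $4,605.94; interest $78.30 → $4,684.24; payment $1,372.66; balance $3,311.58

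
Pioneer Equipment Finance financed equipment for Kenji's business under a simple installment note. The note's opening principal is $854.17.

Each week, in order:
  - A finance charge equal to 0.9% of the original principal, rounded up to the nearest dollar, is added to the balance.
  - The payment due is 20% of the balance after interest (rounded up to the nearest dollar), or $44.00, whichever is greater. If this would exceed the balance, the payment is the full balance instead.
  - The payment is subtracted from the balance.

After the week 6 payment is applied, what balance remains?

$245.17

Week 1: opening $854.17; interest $8.00 → $862.17; payment $173.00; balance $689.17
Week 2: opening $689.17; interest $8.00 → $697.17; payment $140.00; balance $557.17
Week 3: opening $557.17; interest $8.00 → $565.17; payment $114.00; balance $451.17
Week 4: opening $451.17; interest $8.00 → $459.17; payment $92.00; balance $367.17
Week 5: opening $367.17; interest $8.00 → $375.17; payment $76.00; balance $299.17
Week 6: opening $299.17; interest $8.00 → $307.17; payment $62.00; balance $245.17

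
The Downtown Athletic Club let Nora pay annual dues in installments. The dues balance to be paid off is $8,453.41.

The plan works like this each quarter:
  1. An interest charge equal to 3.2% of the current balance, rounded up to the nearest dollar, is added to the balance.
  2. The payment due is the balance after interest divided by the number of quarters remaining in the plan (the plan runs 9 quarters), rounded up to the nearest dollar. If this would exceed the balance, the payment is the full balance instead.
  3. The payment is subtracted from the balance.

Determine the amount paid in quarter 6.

Quarter 1: opening $8,453.41; interest $271.00 → $8,724.41; payment $970.00; balance $7,754.41
Quarter 2: opening $7,754.41; interest $249.00 → $8,003.41; payment $1,001.00; balance $7,002.41
Quarter 3: opening $7,002.41; interest $225.00 → $7,227.41; payment $1,033.00; balance $6,194.41
Quarter 4: opening $6,194.41; interest $199.00 → $6,393.41; payment $1,066.00; balance $5,327.41
Quarter 5: opening $5,327.41; interest $171.00 → $5,498.41; payment $1,100.00; balance $4,398.41
Quarter 6: opening $4,398.41; interest $141.00 → $4,539.41; payment $1,135.00; balance $3,404.41

$1,135.00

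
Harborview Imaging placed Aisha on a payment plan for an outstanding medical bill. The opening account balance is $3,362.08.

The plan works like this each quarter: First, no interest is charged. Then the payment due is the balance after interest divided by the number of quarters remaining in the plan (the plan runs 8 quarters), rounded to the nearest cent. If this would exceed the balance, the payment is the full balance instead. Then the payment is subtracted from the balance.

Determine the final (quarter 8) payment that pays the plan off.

$420.26

Quarter 1: opening $3,362.08; payment $420.26; balance $2,941.82
Quarter 2: opening $2,941.82; payment $420.26; balance $2,521.56
Quarter 3: opening $2,521.56; payment $420.26; balance $2,101.30
Quarter 4: opening $2,101.30; payment $420.26; balance $1,681.04
Quarter 5: opening $1,681.04; payment $420.26; balance $1,260.78
Quarter 6: opening $1,260.78; payment $420.26; balance $840.52
Quarter 7: opening $840.52; payment $420.26; balance $420.26
Quarter 8: opening $420.26; payment $420.26; balance $0.00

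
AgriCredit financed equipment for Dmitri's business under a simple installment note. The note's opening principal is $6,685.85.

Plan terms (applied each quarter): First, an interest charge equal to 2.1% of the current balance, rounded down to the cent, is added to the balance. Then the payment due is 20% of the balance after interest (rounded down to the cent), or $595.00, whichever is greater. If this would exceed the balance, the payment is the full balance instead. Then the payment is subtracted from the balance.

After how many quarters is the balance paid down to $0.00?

10

# | Opening | Interest | Payment | End bal
1 | $6,685.85 | $140.40 | $1,365.25 | $5,461.00
2 | $5,461.00 | $114.68 | $1,115.13 | $4,460.55
3 | $4,460.55 | $93.67 | $910.84 | $3,643.38
4 | $3,643.38 | $76.51 | $743.97 | $2,975.92
5 | $2,975.92 | $62.49 | $607.68 | $2,430.73
6 | $2,430.73 | $51.04 | $595.00 | $1,886.77
7 | $1,886.77 | $39.62 | $595.00 | $1,331.39
8 | $1,331.39 | $27.95 | $595.00 | $764.34
9 | $764.34 | $16.05 | $595.00 | $185.39
10 | $185.39 | $3.89 | $189.28 | $0.00
Balance reaches $0.00 in quarter 10.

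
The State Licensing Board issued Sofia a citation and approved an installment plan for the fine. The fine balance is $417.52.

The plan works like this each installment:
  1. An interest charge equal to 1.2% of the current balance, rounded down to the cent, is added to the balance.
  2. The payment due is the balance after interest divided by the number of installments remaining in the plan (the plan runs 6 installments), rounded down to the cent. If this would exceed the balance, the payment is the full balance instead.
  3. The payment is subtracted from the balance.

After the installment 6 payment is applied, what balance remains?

Installment 1: opening $417.52; interest $5.01 → $422.53; payment $70.42; balance $352.11
Installment 2: opening $352.11; interest $4.22 → $356.33; payment $71.26; balance $285.07
Installment 3: opening $285.07; interest $3.42 → $288.49; payment $72.12; balance $216.37
Installment 4: opening $216.37; interest $2.59 → $218.96; payment $72.98; balance $145.98
Installment 5: opening $145.98; interest $1.75 → $147.73; payment $73.86; balance $73.87
Installment 6: opening $73.87; interest $0.88 → $74.75; payment $74.75; balance $0.00

$0.00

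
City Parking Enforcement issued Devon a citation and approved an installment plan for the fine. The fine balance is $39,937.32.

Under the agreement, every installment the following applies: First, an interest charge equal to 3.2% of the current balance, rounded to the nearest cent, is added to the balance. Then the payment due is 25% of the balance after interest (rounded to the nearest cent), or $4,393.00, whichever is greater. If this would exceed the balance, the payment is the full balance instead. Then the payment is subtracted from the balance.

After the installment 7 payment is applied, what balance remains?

$2,148.45

Installment 1: opening $39,937.32; interest $1,277.99 → $41,215.31; payment $10,303.83; balance $30,911.48
Installment 2: opening $30,911.48; interest $989.17 → $31,900.65; payment $7,975.16; balance $23,925.49
Installment 3: opening $23,925.49; interest $765.62 → $24,691.11; payment $6,172.78; balance $18,518.33
Installment 4: opening $18,518.33; interest $592.59 → $19,110.92; payment $4,777.73; balance $14,333.19
Installment 5: opening $14,333.19; interest $458.66 → $14,791.85; payment $4,393.00; balance $10,398.85
Installment 6: opening $10,398.85; interest $332.76 → $10,731.61; payment $4,393.00; balance $6,338.61
Installment 7: opening $6,338.61; interest $202.84 → $6,541.45; payment $4,393.00; balance $2,148.45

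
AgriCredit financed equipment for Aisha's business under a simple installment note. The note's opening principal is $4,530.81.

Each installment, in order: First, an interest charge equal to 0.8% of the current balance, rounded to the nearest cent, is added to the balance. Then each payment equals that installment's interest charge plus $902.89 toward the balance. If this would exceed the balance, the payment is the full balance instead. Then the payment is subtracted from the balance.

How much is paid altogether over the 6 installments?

$4,639.94

Installment 1: opening $4,530.81; interest $36.25 → $4,567.06; payment $939.14; balance $3,627.92
Installment 2: opening $3,627.92; interest $29.02 → $3,656.94; payment $931.91; balance $2,725.03
Installment 3: opening $2,725.03; interest $21.80 → $2,746.83; payment $924.69; balance $1,822.14
Installment 4: opening $1,822.14; interest $14.58 → $1,836.72; payment $917.47; balance $919.25
Installment 5: opening $919.25; interest $7.35 → $926.60; payment $910.24; balance $16.36
Installment 6: opening $16.36; interest $0.13 → $16.49; payment $16.49; balance $0.00
Total paid: $4,639.94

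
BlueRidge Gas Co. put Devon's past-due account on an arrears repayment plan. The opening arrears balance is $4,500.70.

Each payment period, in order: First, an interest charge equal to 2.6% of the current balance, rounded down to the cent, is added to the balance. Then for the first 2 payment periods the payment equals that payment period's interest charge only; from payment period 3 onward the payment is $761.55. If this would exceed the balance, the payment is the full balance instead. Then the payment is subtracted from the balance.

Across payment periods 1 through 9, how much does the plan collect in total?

$5,186.24

# | Opening | Interest | Payment | End bal
1 | $4,500.70 | $117.01 | $117.01 | $4,500.70
2 | $4,500.70 | $117.01 | $117.01 | $4,500.70
3 | $4,500.70 | $117.01 | $761.55 | $3,856.16
4 | $3,856.16 | $100.26 | $761.55 | $3,194.87
5 | $3,194.87 | $83.06 | $761.55 | $2,516.38
6 | $2,516.38 | $65.42 | $761.55 | $1,820.25
7 | $1,820.25 | $47.32 | $761.55 | $1,106.02
8 | $1,106.02 | $28.75 | $761.55 | $373.22
9 | $373.22 | $9.70 | $382.92 | $0.00
Total paid: $5,186.24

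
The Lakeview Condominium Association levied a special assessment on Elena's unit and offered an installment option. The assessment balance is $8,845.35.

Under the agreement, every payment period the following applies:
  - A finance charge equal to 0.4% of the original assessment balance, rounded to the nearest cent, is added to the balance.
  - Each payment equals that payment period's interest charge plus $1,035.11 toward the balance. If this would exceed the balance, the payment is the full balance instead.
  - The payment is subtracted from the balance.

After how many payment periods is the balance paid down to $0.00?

Payment period 1: opening $8,845.35; interest $35.38 → $8,880.73; payment $1,070.49; balance $7,810.24
Payment period 2: opening $7,810.24; interest $35.38 → $7,845.62; payment $1,070.49; balance $6,775.13
Payment period 3: opening $6,775.13; interest $35.38 → $6,810.51; payment $1,070.49; balance $5,740.02
Payment period 4: opening $5,740.02; interest $35.38 → $5,775.40; payment $1,070.49; balance $4,704.91
Payment period 5: opening $4,704.91; interest $35.38 → $4,740.29; payment $1,070.49; balance $3,669.80
Payment period 6: opening $3,669.80; interest $35.38 → $3,705.18; payment $1,070.49; balance $2,634.69
Payment period 7: opening $2,634.69; interest $35.38 → $2,670.07; payment $1,070.49; balance $1,599.58
Payment period 8: opening $1,599.58; interest $35.38 → $1,634.96; payment $1,070.49; balance $564.47
Payment period 9: opening $564.47; interest $35.38 → $599.85; payment $599.85; balance $0.00
Balance reaches $0.00 in payment period 9.

9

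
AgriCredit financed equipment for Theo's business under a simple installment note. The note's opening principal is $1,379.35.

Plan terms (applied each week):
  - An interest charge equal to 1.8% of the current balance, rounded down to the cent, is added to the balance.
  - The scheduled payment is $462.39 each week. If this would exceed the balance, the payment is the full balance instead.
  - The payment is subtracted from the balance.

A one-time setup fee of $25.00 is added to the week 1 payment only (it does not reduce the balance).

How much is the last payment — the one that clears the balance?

# | Opening | Interest | Payment | Fee | End bal
1 | $1,379.35 | $24.82 | $462.39 | $25.00 | $941.78
2 | $941.78 | $16.95 | $462.39 | — | $496.34
3 | $496.34 | $8.93 | $462.39 | — | $42.88
4 | $42.88 | $0.77 | $43.65 | — | $0.00

$43.65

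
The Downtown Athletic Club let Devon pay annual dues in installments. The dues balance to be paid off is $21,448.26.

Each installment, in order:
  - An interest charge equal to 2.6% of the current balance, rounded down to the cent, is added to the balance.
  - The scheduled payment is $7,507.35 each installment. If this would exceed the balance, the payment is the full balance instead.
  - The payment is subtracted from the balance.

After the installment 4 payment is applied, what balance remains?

$0.00

Installment 1: opening $21,448.26; interest $557.65 → $22,005.91; payment $7,507.35; balance $14,498.56
Installment 2: opening $14,498.56; interest $376.96 → $14,875.52; payment $7,507.35; balance $7,368.17
Installment 3: opening $7,368.17; interest $191.57 → $7,559.74; payment $7,507.35; balance $52.39
Installment 4: opening $52.39; interest $1.36 → $53.75; payment $53.75; balance $0.00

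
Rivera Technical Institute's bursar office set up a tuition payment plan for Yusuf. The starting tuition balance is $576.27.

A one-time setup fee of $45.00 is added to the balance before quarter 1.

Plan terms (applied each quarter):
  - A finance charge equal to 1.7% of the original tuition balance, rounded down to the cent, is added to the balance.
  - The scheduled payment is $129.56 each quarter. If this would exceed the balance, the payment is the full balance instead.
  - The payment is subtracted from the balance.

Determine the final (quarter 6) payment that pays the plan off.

Quarter 1: $621.27 +$9.79 interest = $631.06; pay $129.56 → $501.50
Quarter 2: $501.50 +$9.79 interest = $511.29; pay $129.56 → $381.73
Quarter 3: $381.73 +$9.79 interest = $391.52; pay $129.56 → $261.96
Quarter 4: $261.96 +$9.79 interest = $271.75; pay $129.56 → $142.19
Quarter 5: $142.19 +$9.79 interest = $151.98; pay $129.56 → $22.42
Quarter 6: $22.42 +$9.79 interest = $32.21; pay $32.21 → $0.00

$32.21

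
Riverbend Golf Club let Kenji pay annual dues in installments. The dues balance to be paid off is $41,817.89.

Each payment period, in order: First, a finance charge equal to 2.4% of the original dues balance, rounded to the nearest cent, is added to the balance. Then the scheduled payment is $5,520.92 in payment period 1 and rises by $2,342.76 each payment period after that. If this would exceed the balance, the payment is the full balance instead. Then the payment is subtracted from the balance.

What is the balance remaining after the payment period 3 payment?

$21,237.74

Payment period 1: opening $41,817.89; interest $1,003.63 → $42,821.52; payment $5,520.92; balance $37,300.60
Payment period 2: opening $37,300.60; interest $1,003.63 → $38,304.23; payment $7,863.68; balance $30,440.55
Payment period 3: opening $30,440.55; interest $1,003.63 → $31,444.18; payment $10,206.44; balance $21,237.74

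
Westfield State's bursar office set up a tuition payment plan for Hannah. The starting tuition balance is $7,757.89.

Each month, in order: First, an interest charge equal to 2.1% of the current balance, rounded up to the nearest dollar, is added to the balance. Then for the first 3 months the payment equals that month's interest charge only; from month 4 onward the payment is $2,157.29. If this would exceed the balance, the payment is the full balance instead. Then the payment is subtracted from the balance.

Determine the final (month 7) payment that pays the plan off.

# | Opening | Interest | Payment | End bal
1 | $7,757.89 | $163.00 | $163.00 | $7,757.89
2 | $7,757.89 | $163.00 | $163.00 | $7,757.89
3 | $7,757.89 | $163.00 | $163.00 | $7,757.89
4 | $7,757.89 | $163.00 | $2,157.29 | $5,763.60
5 | $5,763.60 | $122.00 | $2,157.29 | $3,728.31
6 | $3,728.31 | $79.00 | $2,157.29 | $1,650.02
7 | $1,650.02 | $35.00 | $1,685.02 | $0.00

$1,685.02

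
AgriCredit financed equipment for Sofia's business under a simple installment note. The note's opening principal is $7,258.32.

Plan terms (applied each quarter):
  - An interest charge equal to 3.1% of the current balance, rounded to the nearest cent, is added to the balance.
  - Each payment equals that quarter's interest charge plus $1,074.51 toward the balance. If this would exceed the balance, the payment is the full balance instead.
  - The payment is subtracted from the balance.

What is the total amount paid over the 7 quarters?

$8,133.88

Quarter 1: $7,258.32 +$225.01 interest = $7,483.33; pay $1,299.52 → $6,183.81
Quarter 2: $6,183.81 +$191.70 interest = $6,375.51; pay $1,266.21 → $5,109.30
Quarter 3: $5,109.30 +$158.39 interest = $5,267.69; pay $1,232.90 → $4,034.79
Quarter 4: $4,034.79 +$125.08 interest = $4,159.87; pay $1,199.59 → $2,960.28
Quarter 5: $2,960.28 +$91.77 interest = $3,052.05; pay $1,166.28 → $1,885.77
Quarter 6: $1,885.77 +$58.46 interest = $1,944.23; pay $1,132.97 → $811.26
Quarter 7: $811.26 +$25.15 interest = $836.41; pay $836.41 → $0.00
Total paid: $8,133.88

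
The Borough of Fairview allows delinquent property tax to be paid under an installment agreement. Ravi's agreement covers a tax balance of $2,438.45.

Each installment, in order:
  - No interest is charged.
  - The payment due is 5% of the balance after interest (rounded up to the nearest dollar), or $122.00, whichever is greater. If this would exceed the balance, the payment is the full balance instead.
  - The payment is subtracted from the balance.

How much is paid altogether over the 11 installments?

Installment 1: opening $2,438.45; payment $122.00; balance $2,316.45
Installment 2: opening $2,316.45; payment $122.00; balance $2,194.45
Installment 3: opening $2,194.45; payment $122.00; balance $2,072.45
Installment 4: opening $2,072.45; payment $122.00; balance $1,950.45
Installment 5: opening $1,950.45; payment $122.00; balance $1,828.45
Installment 6: opening $1,828.45; payment $122.00; balance $1,706.45
Installment 7: opening $1,706.45; payment $122.00; balance $1,584.45
Installment 8: opening $1,584.45; payment $122.00; balance $1,462.45
Installment 9: opening $1,462.45; payment $122.00; balance $1,340.45
Installment 10: opening $1,340.45; payment $122.00; balance $1,218.45
Installment 11: opening $1,218.45; payment $122.00; balance $1,096.45
Total paid: $1,342.00

$1,342.00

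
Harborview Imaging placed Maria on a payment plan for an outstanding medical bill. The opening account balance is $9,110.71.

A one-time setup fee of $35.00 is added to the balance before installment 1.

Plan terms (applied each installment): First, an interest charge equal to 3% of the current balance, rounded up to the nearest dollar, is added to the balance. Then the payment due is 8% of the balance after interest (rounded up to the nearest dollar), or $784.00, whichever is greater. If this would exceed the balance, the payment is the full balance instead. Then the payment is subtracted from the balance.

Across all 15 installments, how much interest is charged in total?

# | Opening | Interest | Payment | End bal
1 | $9,145.71 | $275.00 | $784.00 | $8,636.71
2 | $8,636.71 | $260.00 | $784.00 | $8,112.71
3 | $8,112.71 | $244.00 | $784.00 | $7,572.71
4 | $7,572.71 | $228.00 | $784.00 | $7,016.71
5 | $7,016.71 | $211.00 | $784.00 | $6,443.71
6 | $6,443.71 | $194.00 | $784.00 | $5,853.71
7 | $5,853.71 | $176.00 | $784.00 | $5,245.71
8 | $5,245.71 | $158.00 | $784.00 | $4,619.71
9 | $4,619.71 | $139.00 | $784.00 | $3,974.71
10 | $3,974.71 | $120.00 | $784.00 | $3,310.71
11 | $3,310.71 | $100.00 | $784.00 | $2,626.71
12 | $2,626.71 | $79.00 | $784.00 | $1,921.71
13 | $1,921.71 | $58.00 | $784.00 | $1,195.71
14 | $1,195.71 | $36.00 | $784.00 | $447.71
15 | $447.71 | $14.00 | $461.71 | $0.00
Total interest: $275.00 + $260.00 + $244.00 + $228.00 + $211.00 + $194.00 + $176.00 + $158.00 + $139.00 + $120.00 + $100.00 + $79.00 + $58.00 + $36.00 + $14.00 = $2,292.00

$2,292.00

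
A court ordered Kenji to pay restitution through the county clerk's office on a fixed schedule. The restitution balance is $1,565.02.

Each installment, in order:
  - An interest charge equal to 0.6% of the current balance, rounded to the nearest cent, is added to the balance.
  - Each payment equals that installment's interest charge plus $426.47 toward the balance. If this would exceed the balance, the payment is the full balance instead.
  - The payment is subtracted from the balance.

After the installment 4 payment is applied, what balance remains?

# | Opening | Interest | Payment | End bal
1 | $1,565.02 | $9.39 | $435.86 | $1,138.55
2 | $1,138.55 | $6.83 | $433.30 | $712.08
3 | $712.08 | $4.27 | $430.74 | $285.61
4 | $285.61 | $1.71 | $287.32 | $0.00

$0.00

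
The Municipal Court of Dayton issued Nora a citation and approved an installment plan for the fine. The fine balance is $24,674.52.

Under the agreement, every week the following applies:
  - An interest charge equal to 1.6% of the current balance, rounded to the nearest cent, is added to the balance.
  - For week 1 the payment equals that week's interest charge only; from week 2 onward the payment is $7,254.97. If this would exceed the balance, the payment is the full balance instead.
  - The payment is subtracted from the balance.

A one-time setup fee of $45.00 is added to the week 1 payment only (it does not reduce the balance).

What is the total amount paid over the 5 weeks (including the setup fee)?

Week 1: $24,674.52 +$394.79 interest = $25,069.31; pay $394.79 (+ $45.00 fee) → $24,674.52
Week 2: $24,674.52 +$394.79 interest = $25,069.31; pay $7,254.97 → $17,814.34
Week 3: $17,814.34 +$285.03 interest = $18,099.37; pay $7,254.97 → $10,844.40
Week 4: $10,844.40 +$173.51 interest = $11,017.91; pay $7,254.97 → $3,762.94
Week 5: $3,762.94 +$60.21 interest = $3,823.15; pay $3,823.15 → $0.00
Total paid: $26,027.85

$26,027.85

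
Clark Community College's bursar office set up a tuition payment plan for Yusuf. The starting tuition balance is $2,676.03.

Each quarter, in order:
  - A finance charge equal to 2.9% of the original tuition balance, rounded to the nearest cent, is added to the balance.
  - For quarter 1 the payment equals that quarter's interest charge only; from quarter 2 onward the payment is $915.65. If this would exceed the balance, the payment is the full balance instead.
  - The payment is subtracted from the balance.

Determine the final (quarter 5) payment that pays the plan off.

$239.48

Quarter 1: opening $2,676.03; interest $77.60 → $2,753.63; payment $77.60; balance $2,676.03
Quarter 2: opening $2,676.03; interest $77.60 → $2,753.63; payment $915.65; balance $1,837.98
Quarter 3: opening $1,837.98; interest $77.60 → $1,915.58; payment $915.65; balance $999.93
Quarter 4: opening $999.93; interest $77.60 → $1,077.53; payment $915.65; balance $161.88
Quarter 5: opening $161.88; interest $77.60 → $239.48; payment $239.48; balance $0.00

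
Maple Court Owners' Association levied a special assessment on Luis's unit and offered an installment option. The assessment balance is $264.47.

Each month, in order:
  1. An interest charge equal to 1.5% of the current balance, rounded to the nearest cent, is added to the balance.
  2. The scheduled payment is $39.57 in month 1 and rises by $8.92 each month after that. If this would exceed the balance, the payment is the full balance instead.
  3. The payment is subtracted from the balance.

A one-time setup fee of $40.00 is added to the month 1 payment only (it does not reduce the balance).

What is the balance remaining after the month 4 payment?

Month 1: $264.47 +$3.97 interest = $268.44; pay $39.57 (+ $40.00 fee) → $228.87
Month 2: $228.87 +$3.43 interest = $232.30; pay $48.49 → $183.81
Month 3: $183.81 +$2.76 interest = $186.57; pay $57.41 → $129.16
Month 4: $129.16 +$1.94 interest = $131.10; pay $66.33 → $64.77

$64.77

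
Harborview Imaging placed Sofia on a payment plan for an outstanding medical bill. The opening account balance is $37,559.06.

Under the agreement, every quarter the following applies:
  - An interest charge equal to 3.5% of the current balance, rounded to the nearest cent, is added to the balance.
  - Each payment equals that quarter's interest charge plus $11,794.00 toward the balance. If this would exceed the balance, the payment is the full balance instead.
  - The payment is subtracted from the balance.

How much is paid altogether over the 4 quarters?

$40,340.60

# | Opening | Interest | Payment | End bal
1 | $37,559.06 | $1,314.57 | $13,108.57 | $25,765.06
2 | $25,765.06 | $901.78 | $12,695.78 | $13,971.06
3 | $13,971.06 | $488.99 | $12,282.99 | $2,177.06
4 | $2,177.06 | $76.20 | $2,253.26 | $0.00
Total paid: $40,340.60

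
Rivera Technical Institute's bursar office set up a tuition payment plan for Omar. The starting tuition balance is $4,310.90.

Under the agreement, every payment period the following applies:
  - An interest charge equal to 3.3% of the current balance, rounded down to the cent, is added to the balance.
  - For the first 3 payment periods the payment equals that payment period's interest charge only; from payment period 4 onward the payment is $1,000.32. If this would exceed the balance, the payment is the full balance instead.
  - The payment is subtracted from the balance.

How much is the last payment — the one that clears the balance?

$728.23

# | Opening | Interest | Payment | End bal
1 | $4,310.90 | $142.25 | $142.25 | $4,310.90
2 | $4,310.90 | $142.25 | $142.25 | $4,310.90
3 | $4,310.90 | $142.25 | $142.25 | $4,310.90
4 | $4,310.90 | $142.25 | $1,000.32 | $3,452.83
5 | $3,452.83 | $113.94 | $1,000.32 | $2,566.45
6 | $2,566.45 | $84.69 | $1,000.32 | $1,650.82
7 | $1,650.82 | $54.47 | $1,000.32 | $704.97
8 | $704.97 | $23.26 | $728.23 | $0.00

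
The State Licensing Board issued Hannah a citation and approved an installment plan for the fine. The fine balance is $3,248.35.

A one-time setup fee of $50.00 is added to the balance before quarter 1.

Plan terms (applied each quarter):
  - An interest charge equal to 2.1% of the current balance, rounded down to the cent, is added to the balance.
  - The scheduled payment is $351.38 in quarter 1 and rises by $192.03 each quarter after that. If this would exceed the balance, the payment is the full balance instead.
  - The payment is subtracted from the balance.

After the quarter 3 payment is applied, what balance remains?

$1,853.97

# | Opening | Interest | Payment | End bal
1 | $3,298.35 | $69.26 | $351.38 | $3,016.23
2 | $3,016.23 | $63.34 | $543.41 | $2,536.16
3 | $2,536.16 | $53.25 | $735.44 | $1,853.97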